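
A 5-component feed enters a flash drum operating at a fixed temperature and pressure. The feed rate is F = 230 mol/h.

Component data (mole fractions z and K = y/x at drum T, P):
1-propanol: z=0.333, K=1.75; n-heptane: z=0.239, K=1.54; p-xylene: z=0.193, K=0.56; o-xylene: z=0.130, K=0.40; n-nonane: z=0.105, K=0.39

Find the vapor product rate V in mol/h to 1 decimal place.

Iterate (Newton) starting at ψ = 0.5:
  ψ = 0.500: g = -0.0292, g' = -0.380 → ψ = 0.423
  ψ = 0.423: g = -0.0006, g' = -0.366 → ψ = 0.422
Converged at ψ = 0.422.
Then V = ψ·F = 0.4215·230 = 97.0 mol/h and L = F − V = 133.0 mol/h.

V = 97.0 mol/h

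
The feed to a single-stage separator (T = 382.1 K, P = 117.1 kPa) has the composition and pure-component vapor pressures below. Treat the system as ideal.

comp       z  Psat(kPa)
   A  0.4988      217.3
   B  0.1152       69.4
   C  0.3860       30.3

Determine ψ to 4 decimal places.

ψ = 0.1610

Raoult's law: Kᵢ = Pᵢˢᵃᵗ/P = Pᵢˢᵃᵗ/117.1.
  K_A = 217.3/117.1 = 1.855679, K_B = 69.4/117.1 = 0.592656, K_C = 30.3/117.1 = 0.258753
Newton–Raphson from ψ = 0.36:
  ψ = 0.3600: g = -0.11895, g' = -0.6343 → ψ = 0.1725
  ψ = 0.1725: g = -0.00660, g' = -0.5783 → ψ = 0.1610
Converged at ψ = 0.1610.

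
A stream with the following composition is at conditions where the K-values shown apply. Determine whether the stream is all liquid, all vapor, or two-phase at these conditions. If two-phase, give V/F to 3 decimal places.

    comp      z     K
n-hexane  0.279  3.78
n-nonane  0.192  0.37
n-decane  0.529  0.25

two-phase, V/F = 0.129

ΣzᵢKᵢ = 1.258; Σzᵢ/Kᵢ = 2.709.
Both exceed 1, so a two-phase solution exists.
Material balance + equilibrium reduce to Σ zᵢ(Kᵢ−1)/(1+ψ(Kᵢ−1)) = 0.
Iterate (Newton) starting at ψ = 0.31:
  ψ = 0.310: g = -0.2507, g' = -1.245 → ψ = 0.109
  ψ = 0.109: g = 0.0339, g' = -1.712 → ψ = 0.128
  ψ = 0.128: g = 0.0009, g' = -1.625 → ψ = 0.129
Converged at ψ = 0.129.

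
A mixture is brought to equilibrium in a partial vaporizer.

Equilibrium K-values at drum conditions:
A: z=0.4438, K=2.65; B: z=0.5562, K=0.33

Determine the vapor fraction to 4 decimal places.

ψ = 0.3253

Material balance + equilibrium reduce to Σ zᵢ(Kᵢ−1)/(1+ψ(Kᵢ−1)) = 0.
Check two-phase: ΣzᵢKᵢ = 1.3596 > 1 and Σzᵢ/Kᵢ = 1.8529 > 1, so g(0) = 0.3596 > 0 and g(1) = -0.8529 < 0.
Binary case is linear: z₁(K₁−1)(1+ψ(K₂−1)) + z₂(K₂−1)(1+ψ(K₁−1)) = 0
⇒ ψ = [z₁(K₁−1)+z₂(K₂−1)] / [−(K₁−1)(K₂−1)] = 0.35962/1.10550 = 0.3253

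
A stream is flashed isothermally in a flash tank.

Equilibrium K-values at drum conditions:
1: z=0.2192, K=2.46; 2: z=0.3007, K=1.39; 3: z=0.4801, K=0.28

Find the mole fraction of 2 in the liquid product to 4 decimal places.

x_2 = 0.2863

Rachford–Rice: g(ψ) = Σ zᵢ(Kᵢ−1)/(1+ψ(Kᵢ−1)) = 0.
g(0) = ΣzᵢKᵢ − 1 = 0.0916 and g(1) = 1 − Σzᵢ/Kᵢ = -1.0201, so a root lies in (0, 1).
Newton–Raphson from ψ = 0.66:
  ψ = 0.6600: g = -0.40243, g' = -1.0538 → ψ = 0.2781
  ψ = 0.2781: g = -0.09881, g' = -0.6627 → ψ = 0.1290
  ψ = 0.1290: g = -0.00010, g' = -0.6748 → ψ = 0.1289
Converged at ψ = 0.1289.
Compositions from xᵢ = zᵢ/(1+ψ(Kᵢ−1)), yᵢ = Kᵢxᵢ:
  1: x = 0.1845, y = 0.4539
  2: x = 0.2863, y = 0.3980
  3: x = 0.5292, y = 0.1482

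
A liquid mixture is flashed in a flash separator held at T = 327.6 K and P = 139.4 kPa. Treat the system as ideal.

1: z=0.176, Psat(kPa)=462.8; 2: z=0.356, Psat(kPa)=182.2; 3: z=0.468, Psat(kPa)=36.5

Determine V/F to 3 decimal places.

Raoult's law: Kᵢ = Pᵢˢᵃᵗ/P = Pᵢˢᵃᵗ/139.4.
  K_1 = 462.8/139.4 = 3.31994, K_2 = 182.2/139.4 = 1.30703, K_3 = 36.5/139.4 = 0.26184
Material balance + equilibrium reduce to Σ zᵢ(Kᵢ−1)/(1+V/F(Kᵢ−1)) = 0.
g(0) = ΣzᵢKᵢ − 1 = 0.172 and g(1) = 1 − Σzᵢ/Kᵢ = -1.113, so a root lies in (0, 1).
Newton iteration, V/F⁰ = 0.5:
  V/F = 0.500: g = -0.2638, g' = -0.869 → V/F = 0.196
  V/F = 0.196: g = -0.0205, g' = -0.826 → V/F = 0.172
Converged at V/F = 0.172.

V/F = 0.172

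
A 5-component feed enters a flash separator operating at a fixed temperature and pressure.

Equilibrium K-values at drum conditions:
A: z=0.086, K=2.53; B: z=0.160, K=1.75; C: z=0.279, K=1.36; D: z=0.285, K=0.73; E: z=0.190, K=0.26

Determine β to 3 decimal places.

β = 0.338

Let β = V/F and solve Σ zᵢ(Kᵢ−1)/(1+β(Kᵢ−1)) = 0.
g(0) = ΣzᵢKᵢ − 1 = 0.134 and g(1) = 1 − Σzᵢ/Kᵢ = -0.452, so a root lies in (0, 1).
Newton–Raphson from β = 0.68:
  β = 0.680: g = -0.1526, g' = -0.564 → β = 0.409
  β = 0.409: g = -0.0279, g' = -0.397 → β = 0.339
  β = 0.339: g = -0.0005, g' = -0.384 → β = 0.338
Converged at β = 0.338.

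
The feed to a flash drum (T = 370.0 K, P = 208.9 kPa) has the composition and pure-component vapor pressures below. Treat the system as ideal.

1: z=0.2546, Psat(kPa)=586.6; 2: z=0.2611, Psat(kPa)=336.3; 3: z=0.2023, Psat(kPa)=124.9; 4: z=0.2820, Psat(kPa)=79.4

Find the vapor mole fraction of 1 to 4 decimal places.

y_1 = 0.3701

Raoult's law: Kᵢ = Pᵢˢᵃᵗ/P = Pᵢˢᵃᵗ/208.9.
  K_1 = 586.6/208.9 = 2.808042, K_2 = 336.3/208.9 = 1.609861, K_3 = 124.9/208.9 = 0.597894, K_4 = 79.4/208.9 = 0.380086
Material balance + equilibrium reduce to Σ zᵢ(Kᵢ−1)/(1+V/F(Kᵢ−1)) = 0.
Check two-phase: ΣzᵢKᵢ = 1.3634 > 1 and Σzᵢ/Kᵢ = 1.3331 > 1, so g(0) = 0.3634 > 0 and g(1) = -0.3331 < 0.
Newton–Raphson from V/F = 0.5:
  V/F = 0.5000: g = 0.00863, g' = -0.5654 → V/F = 0.5153
Converged at V/F = 0.5153.
Compositions from xᵢ = zᵢ/(1+V/F(Kᵢ−1)), yᵢ = Kᵢxᵢ:
  1: x = 0.1318, y = 0.3701
  2: x = 0.1987, y = 0.3198
  3: x = 0.2552, y = 0.1526
  4: x = 0.4144, y = 0.1575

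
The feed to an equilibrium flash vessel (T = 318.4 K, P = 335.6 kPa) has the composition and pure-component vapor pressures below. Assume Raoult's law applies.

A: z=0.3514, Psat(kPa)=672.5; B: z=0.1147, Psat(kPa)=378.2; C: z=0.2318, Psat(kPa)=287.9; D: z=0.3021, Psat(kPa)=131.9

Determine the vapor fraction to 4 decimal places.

Raoult's law: Kᵢ = Pᵢˢᵃᵗ/P = Pᵢˢᵃᵗ/335.6.
  K_A = 672.5/335.6 = 2.003874, K_B = 378.2/335.6 = 1.126937, K_C = 287.9/335.6 = 0.857867, K_D = 131.9/335.6 = 0.393027
Let ψ = V/F and solve Σ zᵢ(Kᵢ−1)/(1+ψ(Kᵢ−1)) = 0.
Check two-phase: ΣzᵢKᵢ = 1.1510 > 1 and Σzᵢ/Kᵢ = 1.3160 > 1, so g(0) = 0.1510 > 0 and g(1) = -0.3160 < 0.
Newton iteration, ψ⁰ = 0.67:
  ψ = 0.6700: g = -0.12114, g' = -0.4500 → ψ = 0.4008
  ψ = 0.4008: g = -0.01186, g' = -0.3814 → ψ = 0.3697
Converged at ψ = 0.3697.

ψ = 0.3697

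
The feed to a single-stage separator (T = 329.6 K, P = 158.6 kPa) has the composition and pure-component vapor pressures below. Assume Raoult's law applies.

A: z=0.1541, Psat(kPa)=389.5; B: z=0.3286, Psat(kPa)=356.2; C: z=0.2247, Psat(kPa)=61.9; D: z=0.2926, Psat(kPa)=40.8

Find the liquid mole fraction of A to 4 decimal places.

x_A = 0.1064

Raoult's law: Kᵢ = Pᵢˢᵃᵗ/P = Pᵢˢᵃᵗ/158.6.
  K_A = 389.5/158.6 = 2.455864, K_B = 356.2/158.6 = 2.245902, K_C = 61.9/158.6 = 0.390290, K_D = 40.8/158.6 = 0.257251
Newton iteration, ψ⁰ = 0.5:
  ψ = 0.5000: g = -0.16071, g' = -0.8844 → ψ = 0.3183
  ψ = 0.3183: g = -0.00814, g' = -0.8195 → ψ = 0.3084
Converged at ψ = 0.3084.
Compositions from xᵢ = zᵢ/(1+ψ(Kᵢ−1)), yᵢ = Kᵢxᵢ:
  A: x = 0.1064, y = 0.2612
  B: x = 0.2374, y = 0.5332
  C: x = 0.2767, y = 0.1080
  D: x = 0.3795, y = 0.0976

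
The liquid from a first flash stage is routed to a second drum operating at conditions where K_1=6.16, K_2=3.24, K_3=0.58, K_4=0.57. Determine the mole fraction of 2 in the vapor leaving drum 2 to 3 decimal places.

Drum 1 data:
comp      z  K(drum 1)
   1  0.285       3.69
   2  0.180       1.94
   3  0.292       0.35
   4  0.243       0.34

y_2 (drum 2) = 0.220

Drum 1:
Material balance + equilibrium reduce to Σ zᵢ(Kᵢ−1)/(1+ψ₁(Kᵢ−1)) = 0.
g(0) = ΣzᵢKᵢ − 1 = 0.586 and g(1) = 1 − Σzᵢ/Kᵢ = -0.719, so a root lies in (0, 1).
Newton iteration, ψ₁⁰ = 0.5:
  ψ₁ = 0.500: g = -0.0785, g' = -0.955 → ψ₁ = 0.418
Converged at ψ₁ = 0.418.
Drum-1 compositions:
  1: x = 0.134, y = 0.495
  2: x = 0.129, y = 0.251
  3: x = 0.401, y = 0.140
  4: x = 0.336, y = 0.114
Drum-2 feed = drum-1 liquid: z₂ = (0.1341, 0.1292, 0.4010, 0.3357).
Drum 2:
Material balance + equilibrium reduce to Σ zᵢ(Kᵢ−1)/(1+ψ₂(Kᵢ−1)) = 0.
Check two-phase: ΣzᵢKᵢ = 1.669 > 1 and Σzᵢ/Kᵢ = 1.342 > 1, so g(0) = 0.669 > 0 and g(1) = -0.342 < 0.
Newton–Raphson from ψ₂ = 0.62:
  ψ₂ = 0.620: g = -0.1386, g' = -0.561 → ψ₂ = 0.373
  ψ₂ = 0.373: g = 0.0227, g' = -0.798 → ψ₂ = 0.401
  ψ₂ = 0.401: g = 0.0007, g' = -0.751 → ψ₂ = 0.402
Converged at ψ₂ = 0.402.
  1: x = 0.044, y = 0.269
  2: x = 0.068, y = 0.220
  3: x = 0.483, y = 0.280
  4: x = 0.406, y = 0.231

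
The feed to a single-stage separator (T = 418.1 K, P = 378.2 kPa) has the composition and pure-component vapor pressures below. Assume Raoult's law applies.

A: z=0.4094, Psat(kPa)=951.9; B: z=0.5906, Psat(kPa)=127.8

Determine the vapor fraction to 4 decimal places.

ψ = 0.2290

Raoult's law: Kᵢ = Pᵢˢᵃᵗ/P = Pᵢˢᵃᵗ/378.2.
  K_A = 951.9/378.2 = 2.516922, K_B = 127.8/378.2 = 0.337916
Let ψ = V/F and solve Σ zᵢ(Kᵢ−1)/(1+ψ(Kᵢ−1)) = 0.
Check two-phase: ΣzᵢKᵢ = 1.2300 > 1 and Σzᵢ/Kᵢ = 1.9104 > 1, so g(0) = 0.2300 > 0 and g(1) = -0.9104 < 0.
Newton–Raphson from ψ = 0.5:
  ψ = 0.5000: g = -0.23136, g' = -0.8832 → ψ = 0.2380
  ψ = 0.2380: g = -0.00790, g' = -0.8733 → ψ = 0.2290
Converged at ψ = 0.2290.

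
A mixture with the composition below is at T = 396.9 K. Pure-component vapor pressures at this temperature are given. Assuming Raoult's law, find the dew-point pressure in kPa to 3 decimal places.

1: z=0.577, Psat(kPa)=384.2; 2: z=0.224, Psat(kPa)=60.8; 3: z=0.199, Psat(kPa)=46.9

At the dew point ψ → 1, so Σzᵢ/Kᵢ = 1 with Kᵢ = Pᵢˢᵃᵗ/P ⇒ 1/P = Σzᵢ/Pᵢˢᵃᵗ.
1/P = 0.577/384.2 + 0.224/60.8 + 0.199/46.9 = 0.009429 ⇒ P = 106.055 kPa

Pdew = 106.055 kPa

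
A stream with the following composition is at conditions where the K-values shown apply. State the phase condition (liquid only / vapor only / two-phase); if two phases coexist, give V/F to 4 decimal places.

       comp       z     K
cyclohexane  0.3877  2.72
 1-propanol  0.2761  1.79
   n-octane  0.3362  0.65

ΣzᵢKᵢ = 1.7673; Σzᵢ/Kᵢ = 0.8140.
Since Σzᵢ/Kᵢ < 1 the mixture is above its dew point — single vapor phase.

vapor only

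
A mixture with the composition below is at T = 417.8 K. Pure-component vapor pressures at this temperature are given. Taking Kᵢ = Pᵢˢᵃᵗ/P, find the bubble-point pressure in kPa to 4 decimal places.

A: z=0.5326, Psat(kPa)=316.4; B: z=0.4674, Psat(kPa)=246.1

Pbub = 283.5418 kPa

At the bubble point ψ → 0, so ΣzᵢKᵢ = 1 with Kᵢ = Pᵢˢᵃᵗ/P ⇒ P = ΣzᵢPᵢˢᵃᵗ.
P = 0.5326·316.4 + 0.4674·246.1 = 283.5418 kPa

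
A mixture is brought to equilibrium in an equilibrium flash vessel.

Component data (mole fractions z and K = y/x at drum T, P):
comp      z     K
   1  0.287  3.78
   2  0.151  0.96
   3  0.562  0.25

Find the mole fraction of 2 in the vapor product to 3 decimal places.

y_2 = 0.146

Rachford–Rice: g(ψ) = Σ zᵢ(Kᵢ−1)/(1+ψ(Kᵢ−1)) = 0.
Check two-phase: ΣzᵢKᵢ = 1.370 > 1 and Σzᵢ/Kᵢ = 2.481 > 1, so g(0) = 0.370 > 0 and g(1) = -1.481 < 0.
Newton iteration, ψ⁰ = 0.56:
  ψ = 0.560: g = -0.4208, g' = -1.279 → ψ = 0.231
  ψ = 0.231: g = -0.0301, g' = -1.285 → ψ = 0.208
Converged at ψ = 0.208.
Compositions from xᵢ = zᵢ/(1+ψ(Kᵢ−1)), yᵢ = Kᵢxᵢ:
  1: x = 0.182, y = 0.687
  2: x = 0.152, y = 0.146
  3: x = 0.666, y = 0.166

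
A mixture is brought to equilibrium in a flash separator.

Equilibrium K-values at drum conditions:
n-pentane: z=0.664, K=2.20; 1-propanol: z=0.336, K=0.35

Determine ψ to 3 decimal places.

Rachford–Rice: g(ψ) = Σ zᵢ(Kᵢ−1)/(1+ψ(Kᵢ−1)) = 0.
Check two-phase: ΣzᵢKᵢ = 1.578 > 1 and Σzᵢ/Kᵢ = 1.262 > 1, so g(0) = 0.578 > 0 and g(1) = -0.262 < 0.
Newton iteration, ψ⁰ = 0.67:
  ψ = 0.670: g = 0.0548, g' = -0.739 → ψ = 0.744
  ψ = 0.744: g = -0.0021, g' = -0.799 → ψ = 0.742
Converged at ψ = 0.742.

ψ = 0.742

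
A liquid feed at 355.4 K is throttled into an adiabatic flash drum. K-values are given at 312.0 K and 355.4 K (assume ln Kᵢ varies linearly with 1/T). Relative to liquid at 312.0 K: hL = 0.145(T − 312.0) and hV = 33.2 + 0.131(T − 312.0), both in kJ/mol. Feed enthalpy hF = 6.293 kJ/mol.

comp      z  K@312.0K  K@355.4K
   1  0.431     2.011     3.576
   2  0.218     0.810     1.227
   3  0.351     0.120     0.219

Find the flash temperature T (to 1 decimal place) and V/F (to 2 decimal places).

T = 315.1 K, V/F = 0.18

Adiabatic flash: solve Rachford–Rice at each trial T, then check hF = ψ·hV(T) + (1−ψ)·hL(T).
  T = 312.0 K: K = (2.011, 0.810, 0.120), RR gives ψ = 0.121, H_out = 4.025 kJ/mol
  T = 355.4 K: K = (3.576, 1.227, 0.219), RR gives ψ = 0.570, H_out = 24.858 kJ/mol
  T = 333.7 K: K = (2.732, 1.010, 0.165), RR gives ψ = 0.403, H_out = 16.419 kJ/mol
  T = 322.9 K: K = (2.358, 0.909, 0.142), RR gives ψ = 0.288, H_out = 11.100 kJ/mol
  T = 317.4 K: K = (2.179, 0.858, 0.130), RR gives ψ = 0.213, H_out = 7.826 kJ/mol
  T = 314.7 K: K = (2.094, 0.834, 0.125), RR gives ψ = 0.169, H_out = 6.012 kJ/mol
  T = 316.0 K: K = (2.135, 0.846, 0.128), RR gives ψ = 0.191, H_out = 6.905 kJ/mol
Linear interpolation between T = 314.7 (H_out = 6.012) and T = 316.0 (H_out = 6.905) on hF = 6.293 gives T ≈ 315.1 K, at which ψ = 0.18.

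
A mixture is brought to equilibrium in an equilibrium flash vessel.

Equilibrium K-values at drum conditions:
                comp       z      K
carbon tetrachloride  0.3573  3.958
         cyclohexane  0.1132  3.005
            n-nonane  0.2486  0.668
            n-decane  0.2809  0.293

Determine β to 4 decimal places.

Rachford–Rice: g(β) = Σ zᵢ(Kᵢ−1)/(1+β(Kᵢ−1)) = 0.
Feasibility: ΣzᵢKᵢ = 2.0027, Σzᵢ/Kᵢ = 1.4588 — both > 1, two phases present.
Newton iteration, β⁰ = 0.5:
  β = 0.5000: g = 0.13353, g' = -0.9975 → β = 0.6339
  β = 0.6339: g = 0.00317, g' = -0.9715 → β = 0.6371
Converged at β = 0.6371.

β = 0.6371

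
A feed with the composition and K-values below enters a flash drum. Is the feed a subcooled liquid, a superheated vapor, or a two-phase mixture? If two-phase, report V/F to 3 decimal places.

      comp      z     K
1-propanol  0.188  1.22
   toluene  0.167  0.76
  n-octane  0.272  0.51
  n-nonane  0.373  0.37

ΣzᵢKᵢ = 0.633; Σzᵢ/Kᵢ = 1.915.
Since ΣzᵢKᵢ < 1 the mixture is below its bubble point — single liquid phase.

subcooled liquid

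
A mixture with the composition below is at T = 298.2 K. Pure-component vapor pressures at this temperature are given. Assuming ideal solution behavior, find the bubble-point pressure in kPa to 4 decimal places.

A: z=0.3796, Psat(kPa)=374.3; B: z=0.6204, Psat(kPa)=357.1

At the bubble point ψ → 0, so ΣzᵢKᵢ = 1 with Kᵢ = Pᵢˢᵃᵗ/P ⇒ P = ΣzᵢPᵢˢᵃᵗ.
P = 0.3796·374.3 + 0.6204·357.1 = 363.6291 kPa

Pbub = 363.6291 kPa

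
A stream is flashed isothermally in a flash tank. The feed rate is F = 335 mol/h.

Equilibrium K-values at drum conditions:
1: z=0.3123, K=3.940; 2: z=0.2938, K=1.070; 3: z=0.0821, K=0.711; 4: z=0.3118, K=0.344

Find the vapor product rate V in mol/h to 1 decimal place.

V = 194.5 mol/h

Material balance + equilibrium reduce to Σ zᵢ(Kᵢ−1)/(1+β(Kᵢ−1)) = 0.
Feasibility: ΣzᵢKᵢ = 1.7105, Σzᵢ/Kᵢ = 1.3757 — both > 1, two phases present.
Iterate (Newton) starting at β = 0.5:
  β = 0.5000: g = 0.05949, g' = -0.7503 → β = 0.5793
  β = 0.5793: g = 0.00103, g' = -0.7297 → β = 0.5807
Converged at β = 0.5807.
Then V = β·F = 0.5807·335 = 194.5 mol/h and L = F − V = 140.5 mol/h.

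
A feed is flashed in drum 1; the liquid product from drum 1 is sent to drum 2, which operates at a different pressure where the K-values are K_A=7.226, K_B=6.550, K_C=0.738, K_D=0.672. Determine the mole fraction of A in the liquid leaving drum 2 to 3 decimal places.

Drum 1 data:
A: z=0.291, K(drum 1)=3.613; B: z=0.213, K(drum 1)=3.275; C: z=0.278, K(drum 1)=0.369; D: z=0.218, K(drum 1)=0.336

Drum 1:
Rachford–Rice: g(ψ₁) = Σ zᵢ(Kᵢ−1)/(1+ψ₁(Kᵢ−1)) = 0.
Feasibility: ΣzᵢKᵢ = 1.925, Σzᵢ/Kᵢ = 1.548 — both > 1, two phases present.
Newton iteration, ψ₁⁰ = 0.5:
  ψ₁ = 0.500: g = 0.0834, g' = -1.066 → ψ₁ = 0.578
  ψ₁ = 0.578: g = 0.0010, g' = -1.048 → ψ₁ = 0.579
Converged at ψ₁ = 0.579.
Drum-1 compositions:
  A: x = 0.116, y = 0.418
  B: x = 0.092, y = 0.301
  C: x = 0.438, y = 0.162
  D: x = 0.354, y = 0.119
Drum-2 feed = drum-1 liquid: z₂ = (0.1158, 0.0919, 0.4381, 0.3542).
Drum 2:
Material balance + equilibrium reduce to Σ zᵢ(Kᵢ−1)/(1+ψ₂(Kᵢ−1)) = 0.
g(0) = ΣzᵢKᵢ − 1 = 1.000 and g(1) = 1 − Σzᵢ/Kᵢ = -0.151, so a root lies in (0, 1).
Iterate (Newton) starting at ψ₂ = 0.5:
  ψ₂ = 0.500: g = 0.0393, g' = -0.558 → ψ₂ = 0.570
  ψ₂ = 0.570: g = 0.0029, g' = -0.479 → ψ₂ = 0.577
Converged at ψ₂ = 0.577.
  A: x = 0.025, y = 0.182
  B: x = 0.022, y = 0.143
  C: x = 0.516, y = 0.381
  D: x = 0.437, y = 0.294

x_A (drum 2) = 0.025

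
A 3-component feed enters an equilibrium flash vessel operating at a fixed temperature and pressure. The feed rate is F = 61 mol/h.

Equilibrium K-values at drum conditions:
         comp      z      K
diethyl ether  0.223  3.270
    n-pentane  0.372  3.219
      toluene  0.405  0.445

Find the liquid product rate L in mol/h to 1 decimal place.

L = 6.6 mol/h

Let β = V/F and solve Σ zᵢ(Kᵢ−1)/(1+β(Kᵢ−1)) = 0.
Check two-phase: ΣzᵢKᵢ = 2.107 > 1 and Σzᵢ/Kᵢ = 1.094 > 1, so g(0) = 1.107 > 0 and g(1) = -0.094 < 0.
Newton iteration, β⁰ = 0.48:
  β = 0.480: g = 0.3356, g' = -0.924 → β = 0.843
  β = 0.843: g = 0.0389, g' = -0.798 → β = 0.892
  β = 0.892: g = -0.0005, g' = -0.821 → β = 0.891
Converged at β = 0.891.
Then V = β·F = 0.8911·61 = 54.4 mol/h and L = F − V = 6.6 mol/h.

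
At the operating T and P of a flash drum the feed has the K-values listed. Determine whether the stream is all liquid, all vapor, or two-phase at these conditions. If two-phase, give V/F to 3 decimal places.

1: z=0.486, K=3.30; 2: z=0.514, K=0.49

ΣzᵢKᵢ = 1.856; Σzᵢ/Kᵢ = 1.196.
Both exceed 1, so a two-phase solution exists.
Binary case is linear: z₁(K₁−1)(1+ψ(K₂−1)) + z₂(K₂−1)(1+ψ(K₁−1)) = 0
⇒ ψ = [z₁(K₁−1)+z₂(K₂−1)] / [−(K₁−1)(K₂−1)] = 0.8557/1.1730 = 0.729

two-phase, V/F = 0.729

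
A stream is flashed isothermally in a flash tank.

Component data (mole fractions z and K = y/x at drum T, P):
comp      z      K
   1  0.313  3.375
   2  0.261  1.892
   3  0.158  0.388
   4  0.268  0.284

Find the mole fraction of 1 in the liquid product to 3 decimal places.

x_1 = 0.133

Rachford–Rice: g(V/F) = Σ zᵢ(Kᵢ−1)/(1+V/F(Kᵢ−1)) = 0.
Feasibility: ΣzᵢKᵢ = 1.688, Σzᵢ/Kᵢ = 1.582 — both > 1, two phases present.
Newton iteration, V/F⁰ = 0.5:
  V/F = 0.500: g = 0.0626, g' = -0.924 → V/F = 0.568
  V/F = 0.568: g = -0.0004, g' = -0.941 → V/F = 0.567
Converged at V/F = 0.567.
Compositions from xᵢ = zᵢ/(1+V/F(Kᵢ−1)), yᵢ = Kᵢxᵢ:
  1: x = 0.133, y = 0.450
  2: x = 0.173, y = 0.328
  3: x = 0.242, y = 0.094
  4: x = 0.451, y = 0.128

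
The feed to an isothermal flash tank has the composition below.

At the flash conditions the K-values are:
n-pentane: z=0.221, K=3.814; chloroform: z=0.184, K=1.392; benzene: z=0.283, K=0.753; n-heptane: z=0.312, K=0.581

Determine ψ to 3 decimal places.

Let ψ = V/F and solve Σ zᵢ(Kᵢ−1)/(1+ψ(Kᵢ−1)) = 0.
Check two-phase: ΣzᵢKᵢ = 1.493 > 1 and Σzᵢ/Kᵢ = 1.103 > 1, so g(0) = 0.493 > 0 and g(1) = -0.103 < 0.
Newton iteration, ψ⁰ = 0.54:
  ψ = 0.540: g = 0.0567, g' = -0.409 → ψ = 0.679
  ψ = 0.679: g = 0.0041, g' = -0.356 → ψ = 0.690
Converged at ψ = 0.690.

ψ = 0.690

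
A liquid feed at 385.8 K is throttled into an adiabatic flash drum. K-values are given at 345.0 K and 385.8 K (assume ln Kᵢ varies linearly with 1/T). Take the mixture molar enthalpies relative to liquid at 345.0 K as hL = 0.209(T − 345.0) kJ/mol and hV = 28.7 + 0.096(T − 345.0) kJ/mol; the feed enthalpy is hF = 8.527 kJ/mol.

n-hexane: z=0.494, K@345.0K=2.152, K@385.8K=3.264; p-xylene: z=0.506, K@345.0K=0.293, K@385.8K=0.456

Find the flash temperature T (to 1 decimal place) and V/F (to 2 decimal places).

Adiabatic flash: solve Rachford–Rice at each trial T, then check hF = ψ·hV(T) + (1−ψ)·hL(T).
  T = 345.0 K: K = (2.152, 0.293), RR gives ψ = 0.259, H_out = 7.447 kJ/mol
  T = 385.8 K: K = (3.264, 0.456), RR gives ψ = 0.685, H_out = 25.019 kJ/mol
  T = 365.4 K: K = (2.681, 0.370), RR gives ψ = 0.483, H_out = 17.019 kJ/mol
  T = 355.2 K: K = (2.410, 0.330), RR gives ψ = 0.379, H_out = 12.567 kJ/mol
  T = 350.1 K: K = (2.279, 0.311), RR gives ψ = 0.322, H_out = 10.116 kJ/mol
  T = 347.6 K: K = (2.216, 0.302), RR gives ψ = 0.292, H_out = 8.839 kJ/mol
  T = 346.3 K: K = (2.184, 0.298), RR gives ψ = 0.276, H_out = 8.152 kJ/mol
Linear interpolation between T = 346.3 (H_out = 8.152) and T = 347.6 (H_out = 8.839) on hF = 8.527 gives T ≈ 347.0 K, at which ψ = 0.28.

T = 347.0 K, V/F = 0.28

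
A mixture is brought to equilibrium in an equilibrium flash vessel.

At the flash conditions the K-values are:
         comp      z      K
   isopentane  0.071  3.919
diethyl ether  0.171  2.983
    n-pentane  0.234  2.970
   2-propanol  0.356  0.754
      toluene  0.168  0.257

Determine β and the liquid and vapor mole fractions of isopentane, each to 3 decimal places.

β = 0.748, x_isopentane = 0.022, y_isopentane = 0.087

Material balance + equilibrium reduce to Σ zᵢ(Kᵢ−1)/(1+β(Kᵢ−1)) = 0.
Check two-phase: ΣzᵢKᵢ = 1.795 > 1 and Σzᵢ/Kᵢ = 1.280 > 1, so g(0) = 0.795 > 0 and g(1) = -0.280 < 0.
Iterate (Newton) starting at β = 0.51:
  β = 0.510: g = 0.1807, g' = -0.758 → β = 0.748
Converged at β = 0.748.
Compositions from xᵢ = zᵢ/(1+β(Kᵢ−1)), yᵢ = Kᵢxᵢ:
  isopentane: x = 0.022, y = 0.087
  diethyl ether: x = 0.069, y = 0.205
  n-pentane: x = 0.095, y = 0.281
  2-propanol: x = 0.436, y = 0.329
  toluene: x = 0.378, y = 0.097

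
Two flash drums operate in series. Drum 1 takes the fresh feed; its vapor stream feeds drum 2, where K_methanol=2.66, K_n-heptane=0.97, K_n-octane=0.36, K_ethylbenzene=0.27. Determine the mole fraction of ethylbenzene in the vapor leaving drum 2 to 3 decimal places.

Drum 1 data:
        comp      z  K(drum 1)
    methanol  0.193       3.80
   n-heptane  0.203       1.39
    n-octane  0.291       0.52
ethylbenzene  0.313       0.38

y_ethylbenzene (drum 2) = 0.066

Drum 1:
Material balance + equilibrium reduce to Σ zᵢ(Kᵢ−1)/(1+ψ₁(Kᵢ−1)) = 0.
Feasibility: ΣzᵢKᵢ = 1.286, Σzᵢ/Kᵢ = 1.580 — both > 1, two phases present.
Newton–Raphson from ψ₁ = 0.58:
  ψ₁ = 0.580: g = -0.2261, g' = -0.662 → ψ₁ = 0.239
  ψ₁ = 0.239: g = 0.0108, g' = -0.821 → ψ₁ = 0.252
Converged at ψ₁ = 0.252.
Drum-1 compositions:
  methanol: x = 0.113, y = 0.430
  n-heptane: x = 0.185, y = 0.257
  n-octane: x = 0.331, y = 0.172
  ethylbenzene: x = 0.371, y = 0.141
Drum-2 feed = drum-1 vapor: z₂ = (0.4300, 0.2569, 0.1721, 0.1410).
Drum 2:
Material balance + equilibrium reduce to Σ zᵢ(Kᵢ−1)/(1+ψ₂(Kᵢ−1)) = 0.
g(0) = ΣzᵢKᵢ − 1 = 0.493 and g(1) = 1 − Σzᵢ/Kᵢ = -0.427, so a root lies in (0, 1).
Newton–Raphson from ψ₂ = 0.5:
  ψ₂ = 0.500: g = 0.0581, g' = -0.693 → ψ₂ = 0.584
  ψ₂ = 0.584: g = -0.0007, g' = -0.714 → ψ₂ = 0.583
Converged at ψ₂ = 0.583.
  methanol: x = 0.219, y = 0.581
  n-heptane: x = 0.261, y = 0.254
  n-octane: x = 0.275, y = 0.099
  ethylbenzene: x = 0.245, y = 0.066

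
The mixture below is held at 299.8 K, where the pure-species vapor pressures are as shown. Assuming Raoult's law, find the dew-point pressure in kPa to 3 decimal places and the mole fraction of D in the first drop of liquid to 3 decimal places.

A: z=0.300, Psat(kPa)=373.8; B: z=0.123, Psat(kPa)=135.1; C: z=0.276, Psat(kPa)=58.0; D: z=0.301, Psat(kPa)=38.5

Pdew = 69.980 kPa, x_D = 0.547

At the dew point ψ → 1, so Σzᵢ/Kᵢ = 1 with Kᵢ = Pᵢˢᵃᵗ/P ⇒ 1/P = Σzᵢ/Pᵢˢᵃᵗ.
1/P = 0.300/373.8 + 0.123/135.1 + 0.276/58.0 + 0.301/38.5 = 0.014290 ⇒ P = 69.980 kPa
xᵢ = zᵢP/Pᵢˢᵃᵗ ⇒ x_D = 0.301·69.980/38.5 = 0.547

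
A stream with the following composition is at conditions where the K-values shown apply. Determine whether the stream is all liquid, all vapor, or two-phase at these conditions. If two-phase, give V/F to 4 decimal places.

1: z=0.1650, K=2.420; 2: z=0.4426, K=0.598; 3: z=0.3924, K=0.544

ΣzᵢKᵢ = 0.8774; Σzᵢ/Kᵢ = 1.5296.
Since ΣzᵢKᵢ < 1 the mixture is below its bubble point — single liquid phase.

all liquid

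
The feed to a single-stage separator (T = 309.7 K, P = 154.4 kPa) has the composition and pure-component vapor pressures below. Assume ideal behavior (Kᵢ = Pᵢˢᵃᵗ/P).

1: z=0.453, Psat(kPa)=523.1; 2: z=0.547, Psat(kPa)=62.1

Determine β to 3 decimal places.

β = 0.529

Raoult's law: Kᵢ = Pᵢˢᵃᵗ/P = Pᵢˢᵃᵗ/154.4.
  K_1 = 523.1/154.4 = 3.38795, K_2 = 62.1/154.4 = 0.40220
Iterate (Newton) starting at β = 0.55:
  β = 0.550: g = -0.0196, g' = -0.917 → β = 0.529
Converged at β = 0.529.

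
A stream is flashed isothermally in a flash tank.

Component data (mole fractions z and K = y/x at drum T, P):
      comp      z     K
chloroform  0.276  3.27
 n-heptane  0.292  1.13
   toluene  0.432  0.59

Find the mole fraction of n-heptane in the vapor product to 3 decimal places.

Newton–Raphson from ψ = 0.47:
  ψ = 0.470: g = 0.1195, g' = -0.449 → ψ = 0.736
  ψ = 0.736: g = 0.0155, g' = -0.352 → ψ = 0.780
  ψ = 0.780: g = 0.0001, g' = -0.346 → ψ = 0.781
Converged at ψ = 0.781.
Compositions from xᵢ = zᵢ/(1+ψ(Kᵢ−1)), yᵢ = Kᵢxᵢ:
  chloroform: x = 0.100, y = 0.326
  n-heptane: x = 0.265, y = 0.300
  toluene: x = 0.635, y = 0.375

y_n-heptane = 0.300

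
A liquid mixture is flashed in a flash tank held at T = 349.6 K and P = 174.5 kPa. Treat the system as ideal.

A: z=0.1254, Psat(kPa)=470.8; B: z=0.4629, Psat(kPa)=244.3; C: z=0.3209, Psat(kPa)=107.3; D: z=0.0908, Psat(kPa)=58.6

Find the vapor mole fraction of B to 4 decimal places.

y_B = 0.5258

Raoult's law: Kᵢ = Pᵢˢᵃᵗ/P = Pᵢˢᵃᵗ/174.5.
  K_A = 470.8/174.5 = 2.697994, K_B = 244.3/174.5 = 1.400000, K_C = 107.3/174.5 = 0.614900, K_D = 58.6/174.5 = 0.335817
Rachford–Rice: g(ψ) = Σ zᵢ(Kᵢ−1)/(1+ψ(Kᵢ−1)) = 0.
Check two-phase: ΣzᵢKᵢ = 1.2142 > 1 and Σzᵢ/Kᵢ = 1.1694 > 1, so g(0) = 0.2142 > 0 and g(1) = -0.1694 < 0.
Iterate (Newton) starting at ψ = 0.63:
  ψ = 0.6300: g = -0.01610, g' = -0.3330 → ψ = 0.5817
  ψ = 0.5817: g = -0.00019, g' = -0.3257 → ψ = 0.5811
Converged at ψ = 0.5811.
Compositions from xᵢ = zᵢ/(1+ψ(Kᵢ−1)), yᵢ = Kᵢxᵢ:
  A: x = 0.0631, y = 0.1703
  B: x = 0.3756, y = 0.5258
  C: x = 0.4134, y = 0.2542
  D: x = 0.1479, y = 0.0497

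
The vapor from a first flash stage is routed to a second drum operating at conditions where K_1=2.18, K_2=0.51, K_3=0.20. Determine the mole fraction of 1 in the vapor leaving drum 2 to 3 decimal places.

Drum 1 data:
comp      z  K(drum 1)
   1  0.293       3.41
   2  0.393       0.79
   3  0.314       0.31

y_1 (drum 2) = 0.728

Drum 1:
Iterate (Newton) starting at ψ₁ = 0.39:
  ψ₁ = 0.390: g = -0.0223, g' = -0.753 → ψ₁ = 0.360
  ψ₁ = 0.360: g = 0.0003, g' = -0.773 → ψ₁ = 0.361
Converged at ψ₁ = 0.361.
Drum-1 compositions:
  1: x = 0.157, y = 0.534
  2: x = 0.425, y = 0.336
  3: x = 0.418, y = 0.130
Drum-2 feed = drum-1 vapor: z₂ = (0.5345, 0.3359, 0.1296).
Drum 2:
Iterate (Newton) starting at ψ₂ = 0.5:
  ψ₂ = 0.500: g = 0.0059, g' = -0.666 → ψ₂ = 0.509
Converged at ψ₂ = 0.509.
  1: x = 0.334, y = 0.728
  2: x = 0.447, y = 0.228
  3: x = 0.219, y = 0.044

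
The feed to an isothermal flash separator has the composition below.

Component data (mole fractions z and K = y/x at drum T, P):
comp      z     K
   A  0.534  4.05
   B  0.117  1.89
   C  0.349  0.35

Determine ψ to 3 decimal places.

Rachford–Rice: g(ψ) = Σ zᵢ(Kᵢ−1)/(1+ψ(Kᵢ−1)) = 0.
Check two-phase: ΣzᵢKᵢ = 2.506 > 1 and Σzᵢ/Kᵢ = 1.191 > 1, so g(0) = 1.506 > 0 and g(1) = -0.191 < 0.
Newton iteration, ψ⁰ = 0.5:
  ψ = 0.500: g = 0.3810, g' = -1.147 → ψ = 0.832
  ψ = 0.832: g = 0.0261, g' = -1.127 → ψ = 0.855
Converged at ψ = 0.855.

ψ = 0.855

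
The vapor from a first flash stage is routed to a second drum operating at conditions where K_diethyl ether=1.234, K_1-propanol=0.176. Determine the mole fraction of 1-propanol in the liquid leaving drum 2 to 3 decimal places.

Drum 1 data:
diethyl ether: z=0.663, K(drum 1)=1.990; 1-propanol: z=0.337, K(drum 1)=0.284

Drum 1:
Let ψ₁ = V/F and solve Σ zᵢ(Kᵢ−1)/(1+ψ₁(Kᵢ−1)) = 0.
Check two-phase: ΣzᵢKᵢ = 1.415 > 1 and Σzᵢ/Kᵢ = 1.520 > 1, so g(0) = 0.415 > 0 and g(1) = -0.520 < 0.
Binary case is linear: z₁(K₁−1)(1+ψ₁(K₂−1)) + z₂(K₂−1)(1+ψ₁(K₁−1)) = 0
⇒ ψ₁ = [z₁(K₁−1)+z₂(K₂−1)] / [−(K₁−1)(K₂−1)] = 0.4151/0.7088 = 0.586
Drum-1 compositions:
  diethyl ether: x = 0.420, y = 0.835
  1-propanol: x = 0.580, y = 0.165
Drum-2 feed = drum-1 vapor: z₂ = (0.8352, 0.1648).
Drum 2:
Material balance + equilibrium reduce to Σ zᵢ(Kᵢ−1)/(1+ψ₂(Kᵢ−1)) = 0.
Check two-phase: ΣzᵢKᵢ = 1.060 > 1 and Σzᵢ/Kᵢ = 1.613 > 1, so g(0) = 0.060 > 0 and g(1) = -0.613 < 0.
Binary case is linear: z₁(K₁−1)(1+ψ₂(K₂−1)) + z₂(K₂−1)(1+ψ₂(K₁−1)) = 0
⇒ ψ₂ = [z₁(K₁−1)+z₂(K₂−1)] / [−(K₁−1)(K₂−1)] = 0.0596/0.1928 = 0.309
  diethyl ether: x = 0.779, y = 0.961
  1-propanol: x = 0.221, y = 0.039

x_1-propanol (drum 2) = 0.221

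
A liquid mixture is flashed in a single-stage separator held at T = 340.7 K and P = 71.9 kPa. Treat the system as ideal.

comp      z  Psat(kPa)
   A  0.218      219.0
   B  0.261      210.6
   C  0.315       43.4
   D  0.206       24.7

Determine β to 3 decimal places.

β = 0.665

Raoult's law: Kᵢ = Pᵢˢᵃᵗ/P = Pᵢˢᵃᵗ/71.9.
  K_A = 219.0/71.9 = 3.04590, K_B = 210.6/71.9 = 2.92907, K_C = 43.4/71.9 = 0.60362, K_D = 24.7/71.9 = 0.34353
Rachford–Rice: g(β) = Σ zᵢ(Kᵢ−1)/(1+β(Kᵢ−1)) = 0.
Feasibility: ΣzᵢKᵢ = 1.689, Σzᵢ/Kᵢ = 1.282 — both > 1, two phases present.
Newton–Raphson from β = 0.69:
  β = 0.690: g = -0.0181, g' = -0.726 → β = 0.665
Converged at β = 0.665.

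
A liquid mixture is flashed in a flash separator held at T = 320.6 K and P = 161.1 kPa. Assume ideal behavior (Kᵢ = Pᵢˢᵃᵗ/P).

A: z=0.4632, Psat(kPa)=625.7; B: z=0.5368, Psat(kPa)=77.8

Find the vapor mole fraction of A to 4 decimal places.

Raoult's law: Kᵢ = Pᵢˢᵃᵗ/P = Pᵢˢᵃᵗ/161.1.
  K_A = 625.7/161.1 = 3.883923, K_B = 77.8/161.1 = 0.482930
Material balance + equilibrium reduce to Σ zᵢ(Kᵢ−1)/(1+ψ(Kᵢ−1)) = 0.
Feasibility: ΣzᵢKᵢ = 2.0583, Σzᵢ/Kᵢ = 1.2308 — both > 1, two phases present.
Binary case is linear: z₁(K₁−1)(1+ψ(K₂−1)) + z₂(K₂−1)(1+ψ(K₁−1)) = 0
⇒ ψ = [z₁(K₁−1)+z₂(K₂−1)] / [−(K₁−1)(K₂−1)] = 1.05827/1.49119 = 0.7097
Compositions from xᵢ = zᵢ/(1+ψ(Kᵢ−1)), yᵢ = Kᵢxᵢ:
  A: x = 0.1520, y = 0.5905
  B: x = 0.8480, y = 0.4095

y_A = 0.5905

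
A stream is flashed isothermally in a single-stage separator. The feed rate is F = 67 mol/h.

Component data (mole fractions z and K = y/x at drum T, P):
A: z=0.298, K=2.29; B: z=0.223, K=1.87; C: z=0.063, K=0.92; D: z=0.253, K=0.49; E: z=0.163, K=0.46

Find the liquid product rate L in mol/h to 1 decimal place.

L = 23.6 mol/h

Newton iteration, V/F⁰ = 0.5:
  V/F = 0.500: g = 0.0699, g' = -0.473 → V/F = 0.648
Converged at V/F = 0.648.
Then V = V/F·F = 0.6480·67 = 43.4 mol/h and L = F − V = 23.6 mol/h.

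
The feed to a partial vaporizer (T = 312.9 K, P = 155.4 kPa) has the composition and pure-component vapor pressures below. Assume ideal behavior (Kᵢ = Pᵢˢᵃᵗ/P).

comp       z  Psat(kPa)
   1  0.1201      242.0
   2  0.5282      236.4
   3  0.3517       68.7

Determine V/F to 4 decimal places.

Raoult's law: Kᵢ = Pᵢˢᵃᵗ/P = Pᵢˢᵃᵗ/155.4.
  K_1 = 242.0/155.4 = 1.557272, K_2 = 236.4/155.4 = 1.521236, K_3 = 68.7/155.4 = 0.442085
Rachford–Rice: g(V/F) = Σ zᵢ(Kᵢ−1)/(1+V/F(Kᵢ−1)) = 0.
Feasibility: ΣzᵢKᵢ = 1.1460, Σzᵢ/Kᵢ = 1.2199 — both > 1, two phases present.
Iterate (Newton) starting at V/F = 0.58:
  V/F = 0.5800: g = -0.02810, g' = -0.3452 → V/F = 0.4986
  V/F = 0.4986: g = -0.00093, g' = -0.3234 → V/F = 0.4957
Converged at V/F = 0.4957.

V/F = 0.4957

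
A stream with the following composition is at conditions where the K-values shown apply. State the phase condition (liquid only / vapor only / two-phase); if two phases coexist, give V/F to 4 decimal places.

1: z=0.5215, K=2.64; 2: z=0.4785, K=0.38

ΣzᵢKᵢ = 1.5586; Σzᵢ/Kᵢ = 1.4567.
Both exceed 1, so a two-phase solution exists.
Binary case is linear: z₁(K₁−1)(1+ψ(K₂−1)) + z₂(K₂−1)(1+ψ(K₁−1)) = 0
⇒ ψ = [z₁(K₁−1)+z₂(K₂−1)] / [−(K₁−1)(K₂−1)] = 0.55859/1.01680 = 0.5494

two-phase, V/F = 0.5494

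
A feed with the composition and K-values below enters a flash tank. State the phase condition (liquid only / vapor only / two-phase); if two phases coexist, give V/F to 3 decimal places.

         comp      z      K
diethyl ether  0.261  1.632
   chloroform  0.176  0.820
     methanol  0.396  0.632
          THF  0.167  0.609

ΣzᵢKᵢ = 0.922; Σzᵢ/Kᵢ = 1.275.
Since ΣzᵢKᵢ < 1 the mixture is below its bubble point — single liquid phase.

liquid only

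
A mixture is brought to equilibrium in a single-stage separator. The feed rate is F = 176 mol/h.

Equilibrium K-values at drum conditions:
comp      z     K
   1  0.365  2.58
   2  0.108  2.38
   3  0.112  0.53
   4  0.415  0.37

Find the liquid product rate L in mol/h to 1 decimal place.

Material balance + equilibrium reduce to Σ zᵢ(Kᵢ−1)/(1+V/F(Kᵢ−1)) = 0.
Feasibility: ΣzᵢKᵢ = 1.412, Σzᵢ/Kᵢ = 1.520 — both > 1, two phases present.
Iterate (Newton) starting at V/F = 0.5:
  V/F = 0.500: g = -0.0401, g' = -0.750 → V/F = 0.446
Converged at V/F = 0.446.
Then V = V/F·F = 0.4465·176 = 78.6 mol/h and L = F − V = 97.4 mol/h.

L = 97.4 mol/h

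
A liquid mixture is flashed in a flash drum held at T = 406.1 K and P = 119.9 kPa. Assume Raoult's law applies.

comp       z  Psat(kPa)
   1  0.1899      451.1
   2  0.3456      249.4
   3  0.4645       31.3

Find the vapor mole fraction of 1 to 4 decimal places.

y_1 = 0.3300

Raoult's law: Kᵢ = Pᵢˢᵃᵗ/P = Pᵢˢᵃᵗ/119.9.
  K_1 = 451.1/119.9 = 3.762302, K_2 = 249.4/119.9 = 2.080067, K_3 = 31.3/119.9 = 0.261051
Newton iteration, ψ⁰ = 0.5:
  ψ = 0.5000: g = -0.08170, g' = -1.0635 → ψ = 0.4232
  ψ = 0.4232: g = -0.00138, g' = -1.0349 → ψ = 0.4218
Converged at ψ = 0.4218.
Compositions from xᵢ = zᵢ/(1+ψ(Kᵢ−1)), yᵢ = Kᵢxᵢ:
  1: x = 0.0877, y = 0.3300
  2: x = 0.2374, y = 0.4939
  3: x = 0.6749, y = 0.1762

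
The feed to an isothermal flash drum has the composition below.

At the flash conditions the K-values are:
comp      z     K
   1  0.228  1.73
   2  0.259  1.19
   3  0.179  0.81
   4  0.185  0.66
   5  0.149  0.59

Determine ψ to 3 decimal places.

Material balance + equilibrium reduce to Σ zᵢ(Kᵢ−1)/(1+ψ(Kᵢ−1)) = 0.
Feasibility: ΣzᵢKᵢ = 1.058, Σzᵢ/Kᵢ = 1.103 — both > 1, two phases present.
Newton–Raphson from ψ = 0.5:
  ψ = 0.500: g = -0.0233, g' = -0.152 → ψ = 0.346
  ψ = 0.346: g = 0.0002, g' = -0.155 → ψ = 0.347
Converged at ψ = 0.347.

ψ = 0.347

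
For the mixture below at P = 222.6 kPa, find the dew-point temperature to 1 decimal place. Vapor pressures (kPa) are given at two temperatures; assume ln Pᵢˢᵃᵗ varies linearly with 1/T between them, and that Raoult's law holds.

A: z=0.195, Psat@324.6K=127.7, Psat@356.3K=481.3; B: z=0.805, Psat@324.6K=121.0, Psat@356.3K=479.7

T = 337.8 K

Dew-point temperature: Σzᵢ·P/Pᵢˢᵃᵗ(T) = 1. Interpolate ln Pᵢˢᵃᵗ = aᵢ + bᵢ/T.
  T = 324.6 K: ΣzᵢP/Pᵢˢᵃᵗ = 1.8208
  T = 356.3 K: ΣzᵢP/Pᵢˢᵃᵗ = 0.4637
  T = 340.5 K: ΣzᵢP/Pᵢˢᵃᵗ = 0.8882
  T = 332.6 K: ΣzᵢP/Pᵢˢᵃᵗ = 1.2580
  T = 336.6 K: ΣzᵢP/Pᵢˢᵃᵗ = 1.0525
  T = 338.6 K: ΣzᵢP/Pᵢˢᵃᵗ = 0.9643
Interpolating between 336.6 K and 338.6 K gives T ≈ 337.8 K.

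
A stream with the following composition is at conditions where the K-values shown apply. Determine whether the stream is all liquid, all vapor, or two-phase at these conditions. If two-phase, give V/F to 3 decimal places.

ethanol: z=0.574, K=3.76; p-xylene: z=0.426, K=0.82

ΣzᵢKᵢ = 2.508; Σzᵢ/Kᵢ = 0.672.
Since Σzᵢ/Kᵢ < 1 the mixture is above its dew point — single vapor phase.

all vapor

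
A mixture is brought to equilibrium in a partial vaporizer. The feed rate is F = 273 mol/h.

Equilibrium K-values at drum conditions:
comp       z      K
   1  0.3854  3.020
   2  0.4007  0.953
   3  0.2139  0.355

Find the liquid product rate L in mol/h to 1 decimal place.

Rachford–Rice: g(ψ) = Σ zᵢ(Kᵢ−1)/(1+ψ(Kᵢ−1)) = 0.
Feasibility: ΣzᵢKᵢ = 1.6217, Σzᵢ/Kᵢ = 1.1506 — both > 1, two phases present.
Newton–Raphson from ψ = 0.5:
  ψ = 0.5000: g = 0.16439, g' = -0.5840 → ψ = 0.7815
  ψ = 0.7815: g = 0.00418, g' = -0.5993 → ψ = 0.7884
Converged at ψ = 0.7884.
Then V = ψ·F = 0.7884·273 = 215.2 mol/h and L = F − V = 57.8 mol/h.

L = 57.8 mol/h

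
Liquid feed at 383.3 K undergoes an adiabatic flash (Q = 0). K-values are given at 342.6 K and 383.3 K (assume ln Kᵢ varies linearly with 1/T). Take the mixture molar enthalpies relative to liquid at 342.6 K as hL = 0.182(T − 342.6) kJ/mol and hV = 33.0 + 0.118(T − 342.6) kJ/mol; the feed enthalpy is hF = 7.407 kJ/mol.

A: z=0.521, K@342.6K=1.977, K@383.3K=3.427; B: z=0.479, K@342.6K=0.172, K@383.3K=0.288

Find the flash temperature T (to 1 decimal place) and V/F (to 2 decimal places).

T = 346.8 K, V/F = 0.20

Adiabatic flash: solve Rachford–Rice at each trial T, then check hF = ψ·hV(T) + (1−ψ)·hL(T).
  T = 342.6 K: K = (1.977, 0.172), RR gives ψ = 0.139, H_out = 4.585 kJ/mol
  T = 383.3 K: K = (3.427, 0.288), RR gives ψ = 0.534, H_out = 23.650 kJ/mol
  T = 363.0 K: K = (2.645, 0.226), RR gives ψ = 0.382, H_out = 15.818 kJ/mol
  T = 352.8 K: K = (2.296, 0.198), RR gives ψ = 0.280, H_out = 10.916 kJ/mol
  T = 347.7 K: K = (2.133, 0.185), RR gives ψ = 0.216, H_out = 7.995 kJ/mol
  T = 345.1 K: K = (2.053, 0.178), RR gives ψ = 0.179, H_out = 6.329 kJ/mol
  T = 346.4 K: K = (2.093, 0.181), RR gives ψ = 0.198, H_out = 7.179 kJ/mol
Linear interpolation between T = 346.4 (H_out = 7.179) and T = 347.7 (H_out = 7.995) on hF = 7.407 gives T ≈ 346.8 K, at which ψ = 0.20.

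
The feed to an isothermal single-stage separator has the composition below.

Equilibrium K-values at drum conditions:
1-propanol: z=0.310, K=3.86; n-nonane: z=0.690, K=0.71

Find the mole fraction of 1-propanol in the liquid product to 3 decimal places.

x_1-propanol = 0.092

Let β = V/F and solve Σ zᵢ(Kᵢ−1)/(1+β(Kᵢ−1)) = 0.
Check two-phase: ΣzᵢKᵢ = 1.686 > 1 and Σzᵢ/Kᵢ = 1.052 > 1, so g(0) = 0.686 > 0 and g(1) = -0.052 < 0.
Binary case is linear: z₁(K₁−1)(1+β(K₂−1)) + z₂(K₂−1)(1+β(K₁−1)) = 0
⇒ β = [z₁(K₁−1)+z₂(K₂−1)] / [−(K₁−1)(K₂−1)] = 0.6865/0.8294 = 0.828
Compositions from xᵢ = zᵢ/(1+β(Kᵢ−1)), yᵢ = Kᵢxᵢ:
  1-propanol: x = 0.092, y = 0.355
  n-nonane: x = 0.908, y = 0.645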